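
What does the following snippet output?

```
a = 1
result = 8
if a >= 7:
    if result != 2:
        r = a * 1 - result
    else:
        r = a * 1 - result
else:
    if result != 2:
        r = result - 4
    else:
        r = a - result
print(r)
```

a=1, result=8
a >= 7 is False; result != 2 is True
→ r = result - 4 = 4

4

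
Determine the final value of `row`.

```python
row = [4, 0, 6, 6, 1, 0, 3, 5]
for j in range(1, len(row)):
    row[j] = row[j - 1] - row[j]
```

j=1: row[1] = 4-0 = 4 → [4, 4, 6, 6, 1, 0, 3, 5]
j=2: row[2] = 4-6 = -2 → [4, 4, -2, 6, 1, 0, 3, 5]
j=3: row[3] = (-2)-6 = -8 → [4, 4, -2, -8, 1, 0, 3, 5]
j=4: row[4] = (-8)-1 = -9 → [4, 4, -2, -8, -9, 0, 3, 5]
j=5: row[5] = (-9)-0 = -9 → [4, 4, -2, -8, -9, -9, 3, 5]
j=6: row[6] = (-9)-3 = -12 → [4, 4, -2, -8, -9, -9, -12, 5]
j=7: row[7] = (-12)-5 = -17 → [4, 4, -2, -8, -9, -9, -12, -17]

[4, 4, -2, -8, -9, -9, -12, -17]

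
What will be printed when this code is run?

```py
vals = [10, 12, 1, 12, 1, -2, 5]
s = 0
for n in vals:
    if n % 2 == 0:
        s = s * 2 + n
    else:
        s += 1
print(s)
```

157

n=10: even, s = 0*2+10 = 10
n=12: even, s = 10*2+12 = 32
n=1: not even, s = 32+1 = 33
n=12: even, s = 33*2+12 = 78
n=1: not even, s = 78+1 = 79
n=-2: even, s = 79*2+(-2) = 156
n=5: not even, s = 156+1 = 157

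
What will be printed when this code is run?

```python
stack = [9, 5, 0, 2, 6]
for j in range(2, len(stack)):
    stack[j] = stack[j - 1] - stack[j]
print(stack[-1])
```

-3

j=2: stack[2] = 5-0 = 5 → [9, 5, 5, 2, 6]
j=3: stack[3] = 5-2 = 3 → [9, 5, 5, 3, 6]
j=4: stack[4] = 3-6 = -3 → [9, 5, 5, 3, -3]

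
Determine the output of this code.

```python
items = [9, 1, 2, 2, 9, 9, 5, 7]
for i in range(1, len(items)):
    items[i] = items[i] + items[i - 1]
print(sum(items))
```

181

i=1: items[1] = 1+9 = 10 → [9, 10, 2, 2, 9, 9, 5, 7]
i=2: items[2] = 2+10 = 12 → [9, 10, 12, 2, 9, 9, 5, 7]
i=3: items[3] = 2+12 = 14 → [9, 10, 12, 14, 9, 9, 5, 7]
i=4: items[4] = 9+14 = 23 → [9, 10, 12, 14, 23, 9, 5, 7]
i=5: items[5] = 9+23 = 32 → [9, 10, 12, 14, 23, 32, 5, 7]
i=6: items[6] = 5+32 = 37 → [9, 10, 12, 14, 23, 32, 37, 7]
i=7: items[7] = 7+37 = 44 → [9, 10, 12, 14, 23, 32, 37, 44]
sum = 181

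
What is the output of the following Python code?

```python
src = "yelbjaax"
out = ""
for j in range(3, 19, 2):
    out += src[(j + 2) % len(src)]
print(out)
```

j=3: add src[5]='a' → 'a'
j=5: add src[7]='x' → 'ax'
j=7: add src[1]='e' → 'axe'
j=9: add src[3]='b' → 'axeb'
j=11: add src[5]='a' → 'axeba'
j=13: add src[7]='x' → 'axebax'
j=15: add src[1]='e' → 'axebaxe'
j=17: add src[3]='b' → 'axebaxeb'

axebaxeb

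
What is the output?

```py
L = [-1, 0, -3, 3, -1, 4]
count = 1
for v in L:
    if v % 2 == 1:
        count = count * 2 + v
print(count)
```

v=-1: odd, count = 1*2+(-1) = 1
v=0: not odd
v=-3: odd, count = 1*2+(-3) = -1
v=3: odd, count = (-1)*2+3 = 1
v=-1: odd, count = 1*2+(-1) = 1
v=4: not odd

1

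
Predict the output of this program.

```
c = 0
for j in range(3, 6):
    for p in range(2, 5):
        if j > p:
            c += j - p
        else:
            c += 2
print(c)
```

16

j=3,p=2: 3>2, c = 0+1 = 1
j=3,p=3: not 3>3, c = 1+2 = 3
j=3,p=4: not 3>4, c = 3+2 = 5
j=4,p=2: 4>2, c = 5+2 = 7
j=4,p=3: 4>3, c = 7+1 = 8
j=4,p=4: not 4>4, c = 8+2 = 10
j=5,p=2: 5>2, c = 10+3 = 13
j=5,p=3: 5>3, c = 13+2 = 15
j=5,p=4: 5>4, c = 15+1 = 16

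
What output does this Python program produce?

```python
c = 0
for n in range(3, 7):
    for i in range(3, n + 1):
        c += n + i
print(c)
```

90

n=3,i=3: c = 0+6 = 6
n=4,i=3: c = 6+7 = 13
n=4,i=4: c = 13+8 = 21
n=5,i=3: c = 21+8 = 29
n=5,i=4: c = 29+9 = 38
n=5,i=5: c = 38+10 = 48
n=6,i=3: c = 48+9 = 57
n=6,i=4: c = 57+10 = 67
n=6,i=5: c = 67+11 = 78
n=6,i=6: c = 78+12 = 90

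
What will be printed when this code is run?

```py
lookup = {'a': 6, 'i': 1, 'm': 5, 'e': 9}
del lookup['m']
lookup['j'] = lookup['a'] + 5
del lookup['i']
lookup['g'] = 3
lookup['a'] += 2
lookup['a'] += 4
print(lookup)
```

del 'm' → {'a': 6, 'i': 1, 'e': 9}
lookup['j'] = lookup['a']+5 = 11 → {'a': 6, 'i': 1, 'e': 9, 'j': 11}
del 'i' → {'a': 6, 'e': 9, 'j': 11}
lookup['g'] = 3 → {'a': 6, 'e': 9, 'j': 11, 'g': 3}
lookup['a'] = 6+2 = 8 → {'a': 8, 'e': 9, 'j': 11, 'g': 3}
lookup['a'] = 8+4 = 12 → {'a': 12, 'e': 9, 'j': 11, 'g': 3}

{'a': 12, 'e': 9, 'j': 11, 'g': 3}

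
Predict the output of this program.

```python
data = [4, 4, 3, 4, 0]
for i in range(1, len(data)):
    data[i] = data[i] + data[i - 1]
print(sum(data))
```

53

i=1: data[1] = 4+4 = 8 → [4, 8, 3, 4, 0]
i=2: data[2] = 3+8 = 11 → [4, 8, 11, 4, 0]
i=3: data[3] = 4+11 = 15 → [4, 8, 11, 15, 0]
i=4: data[4] = 0+15 = 15 → [4, 8, 11, 15, 15]
sum = 53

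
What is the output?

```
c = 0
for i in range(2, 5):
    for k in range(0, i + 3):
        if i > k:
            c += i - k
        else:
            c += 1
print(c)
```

28

i=2,k=0: 2>0, c = 0+2 = 2
i=2,k=1: 2>1, c = 2+1 = 3
i=2,k=2: not 2>2, c = 3+1 = 4
i=2,k=3: not 2>3, c = 4+1 = 5
i=2,k=4: not 2>4, c = 5+1 = 6
i=3,k=0: 3>0, c = 6+3 = 9
i=3,k=1: 3>1, c = 9+2 = 11
i=3,k=2: 3>2, c = 11+1 = 12
i=3,k=3: not 3>3, c = 12+1 = 13
i=3,k=4: not 3>4, c = 13+1 = 14
i=3,k=5: not 3>5, c = 14+1 = 15
i=4,k=0: 4>0, c = 15+4 = 19
i=4,k=1: 4>1, c = 19+3 = 22
i=4,k=2: 4>2, c = 22+2 = 24
i=4,k=3: 4>3, c = 24+1 = 25
i=4,k=4: not 4>4, c = 25+1 = 26
i=4,k=5: not 4>5, c = 26+1 = 27
i=4,k=6: not 4>6, c = 27+1 = 28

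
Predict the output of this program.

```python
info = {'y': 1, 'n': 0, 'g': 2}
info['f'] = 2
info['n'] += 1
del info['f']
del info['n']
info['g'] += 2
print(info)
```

info['f'] = 2 → {'y': 1, 'n': 0, 'g': 2, 'f': 2}
info['n'] = 0+1 = 1 → {'y': 1, 'n': 1, 'g': 2, 'f': 2}
del 'f' → {'y': 1, 'n': 1, 'g': 2}
del 'n' → {'y': 1, 'g': 2}
info['g'] = 2+2 = 4 → {'y': 1, 'g': 4}

{'y': 1, 'g': 4}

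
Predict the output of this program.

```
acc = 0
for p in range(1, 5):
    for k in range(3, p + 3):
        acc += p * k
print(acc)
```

125

p=1,k=3: acc = 0+3 = 3
p=2,k=3: acc = 3+6 = 9
p=2,k=4: acc = 9+8 = 17
p=3,k=3: acc = 17+9 = 26
p=3,k=4: acc = 26+12 = 38
p=3,k=5: acc = 38+15 = 53
p=4,k=3: acc = 53+12 = 65
p=4,k=4: acc = 65+16 = 81
p=4,k=5: acc = 81+20 = 101
p=4,k=6: acc = 101+24 = 125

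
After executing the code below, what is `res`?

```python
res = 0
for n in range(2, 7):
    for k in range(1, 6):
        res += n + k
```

n=2,k=1: res = 0+3 = 3
n=2,k=2: res = 3+4 = 7
n=2,k=3: res = 7+5 = 12
n=2,k=4: res = 12+6 = 18
n=2,k=5: res = 18+7 = 25
n=3,k=1: res = 25+4 = 29
n=3,k=2: res = 29+5 = 34
n=3,k=3: res = 34+6 = 40
n=3,k=4: res = 40+7 = 47
n=3,k=5: res = 47+8 = 55
n=4,k=1: res = 55+5 = 60
n=4,k=2: res = 60+6 = 66
n=4,k=3: res = 66+7 = 73
n=4,k=4: res = 73+8 = 81
n=4,k=5: res = 81+9 = 90
n=5,k=1: res = 90+6 = 96
n=5,k=2: res = 96+7 = 103
n=5,k=3: res = 103+8 = 111
n=5,k=4: res = 111+9 = 120
n=5,k=5: res = 120+10 = 130
n=6,k=1: res = 130+7 = 137
n=6,k=2: res = 137+8 = 145
n=6,k=3: res = 145+9 = 154
n=6,k=4: res = 154+10 = 164
n=6,k=5: res = 164+11 = 175

175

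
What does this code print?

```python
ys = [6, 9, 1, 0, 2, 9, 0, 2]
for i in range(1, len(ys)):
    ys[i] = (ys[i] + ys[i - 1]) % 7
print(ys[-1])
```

i=1: ys[1] = (9+6)%7 = 1 → [6, 1, 1, 0, 2, 9, 0, 2]
i=2: ys[2] = (1+1)%7 = 2 → [6, 1, 2, 0, 2, 9, 0, 2]
i=3: ys[3] = (0+2)%7 = 2 → [6, 1, 2, 2, 2, 9, 0, 2]
i=4: ys[4] = (2+2)%7 = 4 → [6, 1, 2, 2, 4, 9, 0, 2]
i=5: ys[5] = (9+4)%7 = 6 → [6, 1, 2, 2, 4, 6, 0, 2]
i=6: ys[6] = (0+6)%7 = 6 → [6, 1, 2, 2, 4, 6, 6, 2]
i=7: ys[7] = (2+6)%7 = 1 → [6, 1, 2, 2, 4, 6, 6, 1]

1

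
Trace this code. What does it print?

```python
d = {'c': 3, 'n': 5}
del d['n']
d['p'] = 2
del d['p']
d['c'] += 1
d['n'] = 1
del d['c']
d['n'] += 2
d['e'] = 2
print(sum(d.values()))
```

5

del 'n' → {'c': 3}
d['p'] = 2 → {'c': 3, 'p': 2}
del 'p' → {'c': 3}
d['c'] = 3+1 = 4 → {'c': 4}
d['n'] = 1 → {'c': 4, 'n': 1}
del 'c' → {'n': 1}
d['n'] = 1+2 = 3 → {'n': 3}
d['e'] = 2 → {'n': 3, 'e': 2}
sum of values = 5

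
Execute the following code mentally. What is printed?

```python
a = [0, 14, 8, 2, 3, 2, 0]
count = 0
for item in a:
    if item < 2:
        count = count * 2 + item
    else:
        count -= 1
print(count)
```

-10

item=0: <2, count = 0*2+0 = 0
item=14: not <2, count = 0-1 = -1
item=8: not <2, count = (-1)-1 = -2
item=2: not <2, count = (-2)-1 = -3
item=3: not <2, count = (-3)-1 = -4
item=2: not <2, count = (-4)-1 = -5
item=0: <2, count = (-5)*2+0 = -10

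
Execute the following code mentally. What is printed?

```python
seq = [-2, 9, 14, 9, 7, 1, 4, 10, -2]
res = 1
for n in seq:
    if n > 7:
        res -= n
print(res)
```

-41

n=-2: not >7
n=9: >7, res = 1-9 = -8
n=14: >7, res = (-8)-14 = -22
n=9: >7, res = (-22)-9 = -31
n=7: not >7
n=1: not >7
n=4: not >7
n=10: >7, res = (-31)-10 = -41
n=-2: not >7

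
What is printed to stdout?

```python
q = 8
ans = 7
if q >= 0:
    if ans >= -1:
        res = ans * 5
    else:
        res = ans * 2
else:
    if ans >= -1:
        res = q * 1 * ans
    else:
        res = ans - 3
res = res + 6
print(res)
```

41

q=8, ans=7
q >= 0 is True; ans >= -1 is True
→ res = ans * 5 = 35
res = 35+6 = 41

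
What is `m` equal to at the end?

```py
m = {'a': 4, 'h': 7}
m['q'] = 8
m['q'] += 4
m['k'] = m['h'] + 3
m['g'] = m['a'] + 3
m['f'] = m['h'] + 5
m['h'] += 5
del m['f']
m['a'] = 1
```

{'a': 1, 'h': 12, 'q': 12, 'k': 10, 'g': 7}

m['q'] = 8 → {'a': 4, 'h': 7, 'q': 8}
m['q'] = 8+4 = 12 → {'a': 4, 'h': 7, 'q': 12}
m['k'] = m['h']+3 = 10 → {'a': 4, 'h': 7, 'q': 12, 'k': 10}
m['g'] = m['a']+3 = 7 → {'a': 4, 'h': 7, 'q': 12, 'k': 10, 'g': 7}
m['f'] = m['h']+5 = 12 → {'a': 4, 'h': 7, 'q': 12, 'k': 10, 'g': 7, 'f': 12}
m['h'] = 7+5 = 12 → {'a': 4, 'h': 12, 'q': 12, 'k': 10, 'g': 7, 'f': 12}
del 'f' → {'a': 4, 'h': 12, 'q': 12, 'k': 10, 'g': 7}
m['a'] = 1 → {'a': 1, 'h': 12, 'q': 12, 'k': 10, 'g': 7}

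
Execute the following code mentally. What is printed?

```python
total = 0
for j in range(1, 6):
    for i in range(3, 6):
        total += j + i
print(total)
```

105

j=1,i=3: total = 0+4 = 4
j=1,i=4: total = 4+5 = 9
j=1,i=5: total = 9+6 = 15
j=2,i=3: total = 15+5 = 20
j=2,i=4: total = 20+6 = 26
j=2,i=5: total = 26+7 = 33
j=3,i=3: total = 33+6 = 39
j=3,i=4: total = 39+7 = 46
j=3,i=5: total = 46+8 = 54
j=4,i=3: total = 54+7 = 61
j=4,i=4: total = 61+8 = 69
j=4,i=5: total = 69+9 = 78
j=5,i=3: total = 78+8 = 86
j=5,i=4: total = 86+9 = 95
j=5,i=5: total = 95+10 = 105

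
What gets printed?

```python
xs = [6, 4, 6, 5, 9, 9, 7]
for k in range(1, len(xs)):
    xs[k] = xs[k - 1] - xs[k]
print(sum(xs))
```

-84

k=1: xs[1] = 6-4 = 2 → [6, 2, 6, 5, 9, 9, 7]
k=2: xs[2] = 2-6 = -4 → [6, 2, -4, 5, 9, 9, 7]
k=3: xs[3] = (-4)-5 = -9 → [6, 2, -4, -9, 9, 9, 7]
k=4: xs[4] = (-9)-9 = -18 → [6, 2, -4, -9, -18, 9, 7]
k=5: xs[5] = (-18)-9 = -27 → [6, 2, -4, -9, -18, -27, 7]
k=6: xs[6] = (-27)-7 = -34 → [6, 2, -4, -9, -18, -27, -34]
sum = -84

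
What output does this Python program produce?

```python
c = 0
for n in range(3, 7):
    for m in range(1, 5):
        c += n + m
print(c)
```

n=3,m=1: c = 0+4 = 4
n=3,m=2: c = 4+5 = 9
n=3,m=3: c = 9+6 = 15
n=3,m=4: c = 15+7 = 22
n=4,m=1: c = 22+5 = 27
n=4,m=2: c = 27+6 = 33
n=4,m=3: c = 33+7 = 40
n=4,m=4: c = 40+8 = 48
n=5,m=1: c = 48+6 = 54
n=5,m=2: c = 54+7 = 61
n=5,m=3: c = 61+8 = 69
n=5,m=4: c = 69+9 = 78
n=6,m=1: c = 78+7 = 85
n=6,m=2: c = 85+8 = 93
n=6,m=3: c = 93+9 = 102
n=6,m=4: c = 102+10 = 112

112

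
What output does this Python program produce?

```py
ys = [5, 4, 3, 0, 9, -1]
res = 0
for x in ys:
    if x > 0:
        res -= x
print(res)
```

x=5: >0, res = 0-5 = -5
x=4: >0, res = (-5)-4 = -9
x=3: >0, res = (-9)-3 = -12
x=0: not >0
x=9: >0, res = (-12)-9 = -21
x=-1: not >0

-21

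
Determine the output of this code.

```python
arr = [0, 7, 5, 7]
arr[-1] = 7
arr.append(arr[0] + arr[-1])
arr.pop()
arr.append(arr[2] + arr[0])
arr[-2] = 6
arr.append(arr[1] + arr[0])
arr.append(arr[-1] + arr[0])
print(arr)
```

[0, 7, 5, 6, 5, 7, 7]

arr[-1] = 7 → [0, 7, 5, 7]
append arr[0]+arr[-1] = 0+7 = 7 → [0, 7, 5, 7, 7]
pop() removes 7 → [0, 7, 5, 7]
append arr[2]+arr[0] = 5+0 = 5 → [0, 7, 5, 7, 5]
arr[-2] = 6 → [0, 7, 5, 6, 5]
append arr[1]+arr[0] = 7+0 = 7 → [0, 7, 5, 6, 5, 7]
append arr[-1]+arr[0] = 7+0 = 7 → [0, 7, 5, 6, 5, 7, 7]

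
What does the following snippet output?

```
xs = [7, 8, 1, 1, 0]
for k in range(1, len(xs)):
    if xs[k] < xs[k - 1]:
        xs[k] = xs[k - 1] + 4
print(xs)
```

[7, 8, 12, 16, 20]

k=1: 8>=7, unchanged → [7, 8, 1, 1, 0]
k=2: 1<8, xs[2] = 8+4 = 12 → [7, 8, 12, 1, 0]
k=3: 1<12, xs[3] = 12+4 = 16 → [7, 8, 12, 16, 0]
k=4: 0<16, xs[4] = 16+4 = 20 → [7, 8, 12, 16, 20]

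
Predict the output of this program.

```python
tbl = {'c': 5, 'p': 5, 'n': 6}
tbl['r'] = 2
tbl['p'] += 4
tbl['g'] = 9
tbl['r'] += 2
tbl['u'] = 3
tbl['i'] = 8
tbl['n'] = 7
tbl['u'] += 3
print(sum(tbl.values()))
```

48

tbl['r'] = 2 → {'c': 5, 'p': 5, 'n': 6, 'r': 2}
tbl['p'] = 5+4 = 9 → {'c': 5, 'p': 9, 'n': 6, 'r': 2}
tbl['g'] = 9 → {'c': 5, 'p': 9, 'n': 6, 'r': 2, 'g': 9}
tbl['r'] = 2+2 = 4 → {'c': 5, 'p': 9, 'n': 6, 'r': 4, 'g': 9}
tbl['u'] = 3 → {'c': 5, 'p': 9, 'n': 6, 'r': 4, 'g': 9, 'u': 3}
tbl['i'] = 8 → {'c': 5, 'p': 9, 'n': 6, 'r': 4, 'g': 9, 'u': 3, 'i': 8}
tbl['n'] = 7 → {'c': 5, 'p': 9, 'n': 7, 'r': 4, 'g': 9, 'u': 3, 'i': 8}
tbl['u'] = 3+3 = 6 → {'c': 5, 'p': 9, 'n': 7, 'r': 4, 'g': 9, 'u': 6, 'i': 8}
sum of values = 48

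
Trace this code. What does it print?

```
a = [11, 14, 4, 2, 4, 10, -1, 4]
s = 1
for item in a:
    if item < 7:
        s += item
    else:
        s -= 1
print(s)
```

item=11: not <7, s = 1-1 = 0
item=14: not <7, s = 0-1 = -1
item=4: <7, s = (-1)+4 = 3
item=2: <7, s = 3+2 = 5
item=4: <7, s = 5+4 = 9
item=10: not <7, s = 9-1 = 8
item=-1: <7, s = 8+(-1) = 7
item=4: <7, s = 7+4 = 11

11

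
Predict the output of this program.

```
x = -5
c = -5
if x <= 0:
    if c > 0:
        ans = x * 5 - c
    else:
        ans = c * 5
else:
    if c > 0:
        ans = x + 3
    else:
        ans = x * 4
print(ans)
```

-25

x=-5, c=-5
x <= 0 is True; c > 0 is False
→ ans = c * 5 = -25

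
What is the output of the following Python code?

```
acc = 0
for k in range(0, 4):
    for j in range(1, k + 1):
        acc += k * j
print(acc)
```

k=1,j=1: acc = 0+1 = 1
k=2,j=1: acc = 1+2 = 3
k=2,j=2: acc = 3+4 = 7
k=3,j=1: acc = 7+3 = 10
k=3,j=2: acc = 10+6 = 16
k=3,j=3: acc = 16+9 = 25

25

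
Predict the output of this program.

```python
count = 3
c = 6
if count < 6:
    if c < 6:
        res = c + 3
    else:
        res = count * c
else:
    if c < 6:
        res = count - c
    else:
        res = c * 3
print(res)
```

18

count=3, c=6
count < 6 is True; c < 6 is False
→ res = count * c = 18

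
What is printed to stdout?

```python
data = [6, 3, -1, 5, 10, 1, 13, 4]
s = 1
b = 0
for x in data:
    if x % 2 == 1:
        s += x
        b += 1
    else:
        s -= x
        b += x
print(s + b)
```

27

x=6: not odd, s = 1-6 = -5; b=6
x=3: odd, s = (-5)+3 = -2; b=7
x=-1: odd, s = (-2)+(-1) = -3; b=8
x=5: odd, s = (-3)+5 = 2; b=9
x=10: not odd, s = 2-10 = -8; b=19
x=1: odd, s = (-8)+1 = -7; b=20
x=13: odd, s = (-7)+13 = 6; b=21
x=4: not odd, s = 6-4 = 2; b=25
s+b = 2+25 = 27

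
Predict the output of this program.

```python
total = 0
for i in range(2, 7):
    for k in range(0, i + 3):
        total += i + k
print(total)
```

i=2,k=0: total = 0+2 = 2
i=2,k=1: total = 2+3 = 5
i=2,k=2: total = 5+4 = 9
i=2,k=3: total = 9+5 = 14
i=2,k=4: total = 14+6 = 20
i=3,k=0: total = 20+3 = 23
i=3,k=1: total = 23+4 = 27
i=3,k=2: total = 27+5 = 32
i=3,k=3: total = 32+6 = 38
i=3,k=4: total = 38+7 = 45
i=3,k=5: total = 45+8 = 53
i=4,k=0: total = 53+4 = 57
i=4,k=1: total = 57+5 = 62
i=4,k=2: total = 62+6 = 68
i=4,k=3: total = 68+7 = 75
i=4,k=4: total = 75+8 = 83
i=4,k=5: total = 83+9 = 92
i=4,k=6: total = 92+10 = 102
i=5,k=0: total = 102+5 = 107
i=5,k=1: total = 107+6 = 113
i=5,k=2: total = 113+7 = 120
i=5,k=3: total = 120+8 = 128
i=5,k=4: total = 128+9 = 137
i=5,k=5: total = 137+10 = 147
i=5,k=6: total = 147+11 = 158
i=5,k=7: total = 158+12 = 170
i=6,k=0: total = 170+6 = 176
i=6,k=1: total = 176+7 = 183
i=6,k=2: total = 183+8 = 191
i=6,k=3: total = 191+9 = 200
i=6,k=4: total = 200+10 = 210
i=6,k=5: total = 210+11 = 221
i=6,k=6: total = 221+12 = 233
i=6,k=7: total = 233+13 = 246
i=6,k=8: total = 246+14 = 260

260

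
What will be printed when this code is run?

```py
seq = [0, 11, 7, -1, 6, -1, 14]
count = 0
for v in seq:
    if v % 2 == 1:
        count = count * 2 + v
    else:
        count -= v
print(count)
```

v=0: not odd, count = 0-0 = 0
v=11: odd, count = 0*2+11 = 11
v=7: odd, count = 11*2+7 = 29
v=-1: odd, count = 29*2+(-1) = 57
v=6: not odd, count = 57-6 = 51
v=-1: odd, count = 51*2+(-1) = 101
v=14: not odd, count = 101-14 = 87

87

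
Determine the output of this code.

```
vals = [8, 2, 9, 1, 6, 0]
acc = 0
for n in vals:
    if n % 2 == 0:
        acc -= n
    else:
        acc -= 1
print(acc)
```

n=8: even, acc = 0-8 = -8
n=2: even, acc = (-8)-2 = -10
n=9: not even, acc = (-10)-1 = -11
n=1: not even, acc = (-11)-1 = -12
n=6: even, acc = (-12)-6 = -18
n=0: even, acc = (-18)-0 = -18

-18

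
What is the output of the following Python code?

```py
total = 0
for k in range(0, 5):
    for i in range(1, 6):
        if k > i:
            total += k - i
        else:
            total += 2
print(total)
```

k=0,i=1: not 0>1, total = 0+2 = 2
k=0,i=2: not 0>2, total = 2+2 = 4
k=0,i=3: not 0>3, total = 4+2 = 6
k=0,i=4: not 0>4, total = 6+2 = 8
k=0,i=5: not 0>5, total = 8+2 = 10
k=1,i=1: not 1>1, total = 10+2 = 12
k=1,i=2: not 1>2, total = 12+2 = 14
k=1,i=3: not 1>3, total = 14+2 = 16
k=1,i=4: not 1>4, total = 16+2 = 18
k=1,i=5: not 1>5, total = 18+2 = 20
k=2,i=1: 2>1, total = 20+1 = 21
k=2,i=2: not 2>2, total = 21+2 = 23
k=2,i=3: not 2>3, total = 23+2 = 25
k=2,i=4: not 2>4, total = 25+2 = 27
k=2,i=5: not 2>5, total = 27+2 = 29
k=3,i=1: 3>1, total = 29+2 = 31
k=3,i=2: 3>2, total = 31+1 = 32
k=3,i=3: not 3>3, total = 32+2 = 34
k=3,i=4: not 3>4, total = 34+2 = 36
k=3,i=5: not 3>5, total = 36+2 = 38
k=4,i=1: 4>1, total = 38+3 = 41
k=4,i=2: 4>2, total = 41+2 = 43
k=4,i=3: 4>3, total = 43+1 = 44
k=4,i=4: not 4>4, total = 44+2 = 46
k=4,i=5: not 4>5, total = 46+2 = 48

48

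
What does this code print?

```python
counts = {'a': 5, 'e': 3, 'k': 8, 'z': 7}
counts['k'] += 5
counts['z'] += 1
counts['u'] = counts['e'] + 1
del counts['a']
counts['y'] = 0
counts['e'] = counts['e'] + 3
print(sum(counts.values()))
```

31

counts['k'] = 8+5 = 13 → {'a': 5, 'e': 3, 'k': 13, 'z': 7}
counts['z'] = 7+1 = 8 → {'a': 5, 'e': 3, 'k': 13, 'z': 8}
counts['u'] = counts['e']+1 = 4 → {'a': 5, 'e': 3, 'k': 13, 'z': 8, 'u': 4}
del 'a' → {'e': 3, 'k': 13, 'z': 8, 'u': 4}
counts['y'] = 0 → {'e': 3, 'k': 13, 'z': 8, 'u': 4, 'y': 0}
counts['e'] = counts['e']+3 = 6 → {'e': 6, 'k': 13, 'z': 8, 'u': 4, 'y': 0}
sum of values = 31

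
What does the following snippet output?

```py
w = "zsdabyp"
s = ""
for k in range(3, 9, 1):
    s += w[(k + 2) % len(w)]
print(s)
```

k=3: add w[5]='y' → 'y'
k=4: add w[6]='p' → 'yp'
k=5: add w[0]='z' → 'ypz'
k=6: add w[1]='s' → 'ypzs'
k=7: add w[2]='d' → 'ypzsd'
k=8: add w[3]='a' → 'ypzsda'

ypzsda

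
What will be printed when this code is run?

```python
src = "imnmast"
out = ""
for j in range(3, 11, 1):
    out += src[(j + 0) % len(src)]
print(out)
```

j=3: add src[3]='m' → 'm'
j=4: add src[4]='a' → 'ma'
j=5: add src[5]='s' → 'mas'
j=6: add src[6]='t' → 'mast'
j=7: add src[0]='i' → 'masti'
j=8: add src[1]='m' → 'mastim'
j=9: add src[2]='n' → 'mastimn'
j=10: add src[3]='m' → 'mastimnm'

mastimnm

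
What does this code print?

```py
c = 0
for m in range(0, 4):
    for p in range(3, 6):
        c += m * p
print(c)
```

72

m=0,p=3: c = 0+0 = 0
m=0,p=4: c = 0+0 = 0
m=0,p=5: c = 0+0 = 0
m=1,p=3: c = 0+3 = 3
m=1,p=4: c = 3+4 = 7
m=1,p=5: c = 7+5 = 12
m=2,p=3: c = 12+6 = 18
m=2,p=4: c = 18+8 = 26
m=2,p=5: c = 26+10 = 36
m=3,p=3: c = 36+9 = 45
m=3,p=4: c = 45+12 = 57
m=3,p=5: c = 57+15 = 72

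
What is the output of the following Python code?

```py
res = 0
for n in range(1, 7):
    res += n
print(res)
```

21

n=1: res = 0+1 = 1
n=2: res = 1+2 = 3
n=3: res = 3+3 = 6
n=4: res = 6+4 = 10
n=5: res = 10+5 = 15
n=6: res = 15+6 = 21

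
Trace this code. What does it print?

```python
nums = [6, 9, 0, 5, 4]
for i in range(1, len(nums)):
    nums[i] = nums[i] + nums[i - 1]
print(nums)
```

[6, 15, 15, 20, 24]

i=1: nums[1] = 9+6 = 15 → [6, 15, 0, 5, 4]
i=2: nums[2] = 0+15 = 15 → [6, 15, 15, 5, 4]
i=3: nums[3] = 5+15 = 20 → [6, 15, 15, 20, 4]
i=4: nums[4] = 4+20 = 24 → [6, 15, 15, 20, 24]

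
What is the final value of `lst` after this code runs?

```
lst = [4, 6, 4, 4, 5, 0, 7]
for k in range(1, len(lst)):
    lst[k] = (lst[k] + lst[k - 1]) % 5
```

k=1: lst[1] = (6+4)%5 = 0 → [4, 0, 4, 4, 5, 0, 7]
k=2: lst[2] = (4+0)%5 = 4 → [4, 0, 4, 4, 5, 0, 7]
k=3: lst[3] = (4+4)%5 = 3 → [4, 0, 4, 3, 5, 0, 7]
k=4: lst[4] = (5+3)%5 = 3 → [4, 0, 4, 3, 3, 0, 7]
k=5: lst[5] = (0+3)%5 = 3 → [4, 0, 4, 3, 3, 3, 7]
k=6: lst[6] = (7+3)%5 = 0 → [4, 0, 4, 3, 3, 3, 0]

[4, 0, 4, 3, 3, 3, 0]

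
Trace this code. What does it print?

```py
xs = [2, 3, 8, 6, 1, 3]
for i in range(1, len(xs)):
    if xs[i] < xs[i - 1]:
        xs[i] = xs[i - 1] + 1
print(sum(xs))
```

43

i=1: 3>=2, unchanged → [2, 3, 8, 6, 1, 3]
i=2: 8>=3, unchanged → [2, 3, 8, 6, 1, 3]
i=3: 6<8, xs[3] = 8+1 = 9 → [2, 3, 8, 9, 1, 3]
i=4: 1<9, xs[4] = 9+1 = 10 → [2, 3, 8, 9, 10, 3]
i=5: 3<10, xs[5] = 10+1 = 11 → [2, 3, 8, 9, 10, 11]
sum = 43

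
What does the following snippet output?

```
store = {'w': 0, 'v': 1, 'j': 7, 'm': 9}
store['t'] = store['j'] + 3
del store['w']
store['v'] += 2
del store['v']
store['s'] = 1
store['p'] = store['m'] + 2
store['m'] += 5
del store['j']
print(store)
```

{'m': 14, 't': 10, 's': 1, 'p': 11}

store['t'] = store['j']+3 = 10 → {'w': 0, 'v': 1, 'j': 7, 'm': 9, 't': 10}
del 'w' → {'v': 1, 'j': 7, 'm': 9, 't': 10}
store['v'] = 1+2 = 3 → {'v': 3, 'j': 7, 'm': 9, 't': 10}
del 'v' → {'j': 7, 'm': 9, 't': 10}
store['s'] = 1 → {'j': 7, 'm': 9, 't': 10, 's': 1}
store['p'] = store['m']+2 = 11 → {'j': 7, 'm': 9, 't': 10, 's': 1, 'p': 11}
store['m'] = 9+5 = 14 → {'j': 7, 'm': 14, 't': 10, 's': 1, 'p': 11}
del 'j' → {'m': 14, 't': 10, 's': 1, 'p': 11}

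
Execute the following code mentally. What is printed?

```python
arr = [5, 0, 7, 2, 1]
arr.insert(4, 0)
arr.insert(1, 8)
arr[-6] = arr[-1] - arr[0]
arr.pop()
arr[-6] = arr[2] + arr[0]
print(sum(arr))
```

insert 0 at 4 → [5, 0, 7, 2, 0, 1]
insert 8 at 1 → [5, 8, 0, 7, 2, 0, 1]
arr[-6] = arr[-1]-arr[0] = 1-5 = -4 → [5, -4, 0, 7, 2, 0, 1]
pop() removes 1 → [5, -4, 0, 7, 2, 0]
arr[-6] = arr[2]+arr[0] = 0+5 = 5 → [5, -4, 0, 7, 2, 0]
sum = 10

10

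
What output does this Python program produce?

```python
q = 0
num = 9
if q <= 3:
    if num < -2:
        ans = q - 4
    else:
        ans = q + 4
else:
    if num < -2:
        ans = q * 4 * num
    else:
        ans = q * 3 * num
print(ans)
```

q=0, num=9
q <= 3 is True; num < -2 is False
→ ans = q + 4 = 4

4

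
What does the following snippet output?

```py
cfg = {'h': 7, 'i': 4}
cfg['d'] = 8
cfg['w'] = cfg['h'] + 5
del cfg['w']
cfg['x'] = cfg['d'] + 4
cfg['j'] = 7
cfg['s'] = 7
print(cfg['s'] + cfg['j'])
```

cfg['d'] = 8 → {'h': 7, 'i': 4, 'd': 8}
cfg['w'] = cfg['h']+5 = 12 → {'h': 7, 'i': 4, 'd': 8, 'w': 12}
del 'w' → {'h': 7, 'i': 4, 'd': 8}
cfg['x'] = cfg['d']+4 = 12 → {'h': 7, 'i': 4, 'd': 8, 'x': 12}
cfg['j'] = 7 → {'h': 7, 'i': 4, 'd': 8, 'x': 12, 'j': 7}
cfg['s'] = 7 → {'h': 7, 'i': 4, 'd': 8, 'x': 12, 'j': 7, 's': 7}
cfg['s']+cfg['j'] = 7+7 = 14

14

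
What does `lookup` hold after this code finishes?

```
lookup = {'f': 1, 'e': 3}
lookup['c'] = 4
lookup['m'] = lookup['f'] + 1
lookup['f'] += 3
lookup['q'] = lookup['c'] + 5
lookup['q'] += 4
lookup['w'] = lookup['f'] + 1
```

lookup['c'] = 4 → {'f': 1, 'e': 3, 'c': 4}
lookup['m'] = lookup['f']+1 = 2 → {'f': 1, 'e': 3, 'c': 4, 'm': 2}
lookup['f'] = 1+3 = 4 → {'f': 4, 'e': 3, 'c': 4, 'm': 2}
lookup['q'] = lookup['c']+5 = 9 → {'f': 4, 'e': 3, 'c': 4, 'm': 2, 'q': 9}
lookup['q'] = 9+4 = 13 → {'f': 4, 'e': 3, 'c': 4, 'm': 2, 'q': 13}
lookup['w'] = lookup['f']+1 = 5 → {'f': 4, 'e': 3, 'c': 4, 'm': 2, 'q': 13, 'w': 5}

{'f': 4, 'e': 3, 'c': 4, 'm': 2, 'q': 13, 'w': 5}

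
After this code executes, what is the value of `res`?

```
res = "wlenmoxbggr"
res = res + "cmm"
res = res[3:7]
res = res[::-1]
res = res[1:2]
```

'o'

+ 'cmm' → 'wlenmoxbggrcmm'
slice [3:7] → 'nmox'
reverse → 'xomn'
slice [1:2] → 'o'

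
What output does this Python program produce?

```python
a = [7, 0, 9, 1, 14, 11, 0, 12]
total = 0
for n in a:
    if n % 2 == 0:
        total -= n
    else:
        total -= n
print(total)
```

-54

n=7: not even, total = 0-7 = -7
n=0: even, total = (-7)-0 = -7
n=9: not even, total = (-7)-9 = -16
n=1: not even, total = (-16)-1 = -17
n=14: even, total = (-17)-14 = -31
n=11: not even, total = (-31)-11 = -42
n=0: even, total = (-42)-0 = -42
n=12: even, total = (-42)-12 = -54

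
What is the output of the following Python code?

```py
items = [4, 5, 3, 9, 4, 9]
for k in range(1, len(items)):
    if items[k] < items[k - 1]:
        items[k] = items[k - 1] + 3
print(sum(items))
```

53

k=1: 5>=4, unchanged → [4, 5, 3, 9, 4, 9]
k=2: 3<5, items[2] = 5+3 = 8 → [4, 5, 8, 9, 4, 9]
k=3: 9>=8, unchanged → [4, 5, 8, 9, 4, 9]
k=4: 4<9, items[4] = 9+3 = 12 → [4, 5, 8, 9, 12, 9]
k=5: 9<12, items[5] = 12+3 = 15 → [4, 5, 8, 9, 12, 15]
sum = 53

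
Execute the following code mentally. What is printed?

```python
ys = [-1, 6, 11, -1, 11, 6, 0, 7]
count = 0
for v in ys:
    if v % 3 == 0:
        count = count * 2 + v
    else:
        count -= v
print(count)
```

v=-1: not %3==0, count = 0-(-1) = 1
v=6: %3==0, count = 1*2+6 = 8
v=11: not %3==0, count = 8-11 = -3
v=-1: not %3==0, count = (-3)-(-1) = -2
v=11: not %3==0, count = (-2)-11 = -13
v=6: %3==0, count = (-13)*2+6 = -20
v=0: %3==0, count = (-20)*2+0 = -40
v=7: not %3==0, count = (-40)-7 = -47

-47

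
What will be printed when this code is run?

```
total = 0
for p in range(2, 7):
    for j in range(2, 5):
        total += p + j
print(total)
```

105

p=2,j=2: total = 0+4 = 4
p=2,j=3: total = 4+5 = 9
p=2,j=4: total = 9+6 = 15
p=3,j=2: total = 15+5 = 20
p=3,j=3: total = 20+6 = 26
p=3,j=4: total = 26+7 = 33
p=4,j=2: total = 33+6 = 39
p=4,j=3: total = 39+7 = 46
p=4,j=4: total = 46+8 = 54
p=5,j=2: total = 54+7 = 61
p=5,j=3: total = 61+8 = 69
p=5,j=4: total = 69+9 = 78
p=6,j=2: total = 78+8 = 86
p=6,j=3: total = 86+9 = 95
p=6,j=4: total = 95+10 = 105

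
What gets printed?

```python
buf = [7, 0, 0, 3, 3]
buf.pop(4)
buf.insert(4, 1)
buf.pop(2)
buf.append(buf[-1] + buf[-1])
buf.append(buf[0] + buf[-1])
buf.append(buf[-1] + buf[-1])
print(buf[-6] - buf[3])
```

-1

pop(4) removes 3 → [7, 0, 0, 3]
insert 1 at 4 → [7, 0, 0, 3, 1]
pop(2) removes 0 → [7, 0, 3, 1]
append buf[-1]+buf[-1] = 1+1 = 2 → [7, 0, 3, 1, 2]
append buf[0]+buf[-1] = 7+2 = 9 → [7, 0, 3, 1, 2, 9]
append buf[-1]+buf[-1] = 9+9 = 18 → [7, 0, 3, 1, 2, 9, 18]
buf[-6]-buf[3] = 0-1 = -1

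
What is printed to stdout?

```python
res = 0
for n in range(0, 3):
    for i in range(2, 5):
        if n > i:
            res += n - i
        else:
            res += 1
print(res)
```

n=0,i=2: not 0>2, res = 0+1 = 1
n=0,i=3: not 0>3, res = 1+1 = 2
n=0,i=4: not 0>4, res = 2+1 = 3
n=1,i=2: not 1>2, res = 3+1 = 4
n=1,i=3: not 1>3, res = 4+1 = 5
n=1,i=4: not 1>4, res = 5+1 = 6
n=2,i=2: not 2>2, res = 6+1 = 7
n=2,i=3: not 2>3, res = 7+1 = 8
n=2,i=4: not 2>4, res = 8+1 = 9

9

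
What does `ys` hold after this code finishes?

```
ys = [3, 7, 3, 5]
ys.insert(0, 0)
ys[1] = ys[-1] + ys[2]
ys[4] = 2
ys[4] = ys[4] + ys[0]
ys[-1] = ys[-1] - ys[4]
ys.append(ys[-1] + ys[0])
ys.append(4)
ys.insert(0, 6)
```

[6, 0, 12, 7, 3, 0, 0, 4]

insert 0 at 0 → [0, 3, 7, 3, 5]
ys[1] = ys[-1]+ys[2] = 5+7 = 12 → [0, 12, 7, 3, 5]
ys[4] = 2 → [0, 12, 7, 3, 2]
ys[4] = ys[4]+ys[0] = 2+0 = 2 → [0, 12, 7, 3, 2]
ys[-1] = ys[-1]-ys[4] = 2-2 = 0 → [0, 12, 7, 3, 0]
append ys[-1]+ys[0] = 0+0 = 0 → [0, 12, 7, 3, 0, 0]
append 4 → [0, 12, 7, 3, 0, 0, 4]
insert 6 at 0 → [6, 0, 12, 7, 3, 0, 0, 4]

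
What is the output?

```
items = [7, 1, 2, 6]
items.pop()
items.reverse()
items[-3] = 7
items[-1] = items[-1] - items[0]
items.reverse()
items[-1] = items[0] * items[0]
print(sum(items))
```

1

pop() removes 6 → [7, 1, 2]
reverse → [2, 1, 7]
items[-3] = 7 → [7, 1, 7]
items[-1] = items[-1]-items[0] = 7-7 = 0 → [7, 1, 0]
reverse → [0, 1, 7]
items[-1] = items[0]*items[0] = 0*0 = 0 → [0, 1, 0]
sum = 1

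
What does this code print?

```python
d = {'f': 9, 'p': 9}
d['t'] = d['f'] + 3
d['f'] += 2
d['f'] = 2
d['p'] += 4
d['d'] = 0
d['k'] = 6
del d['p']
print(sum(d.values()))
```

d['t'] = d['f']+3 = 12 → {'f': 9, 'p': 9, 't': 12}
d['f'] = 9+2 = 11 → {'f': 11, 'p': 9, 't': 12}
d['f'] = 2 → {'f': 2, 'p': 9, 't': 12}
d['p'] = 9+4 = 13 → {'f': 2, 'p': 13, 't': 12}
d['d'] = 0 → {'f': 2, 'p': 13, 't': 12, 'd': 0}
d['k'] = 6 → {'f': 2, 'p': 13, 't': 12, 'd': 0, 'k': 6}
del 'p' → {'f': 2, 't': 12, 'd': 0, 'k': 6}
sum of values = 20

20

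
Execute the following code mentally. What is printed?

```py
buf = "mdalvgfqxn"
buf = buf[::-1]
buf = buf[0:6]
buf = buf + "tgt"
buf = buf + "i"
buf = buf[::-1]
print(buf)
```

itgtvgfqxn

reverse → 'nxqfgvladm'
slice [0:6] → 'nxqfgv'
+ 'tgt' → 'nxqfgvtgt'
+ 'i' → 'nxqfgvtgti'
reverse → 'itgtvgfqxn'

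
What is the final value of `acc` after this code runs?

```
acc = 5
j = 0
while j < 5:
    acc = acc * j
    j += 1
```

j=0: acc = 5*0 = 0
j=1: acc = 0*1 = 0
j=2: acc = 0*2 = 0
j=3: acc = 0*3 = 0
j=4: acc = 0*4 = 0

0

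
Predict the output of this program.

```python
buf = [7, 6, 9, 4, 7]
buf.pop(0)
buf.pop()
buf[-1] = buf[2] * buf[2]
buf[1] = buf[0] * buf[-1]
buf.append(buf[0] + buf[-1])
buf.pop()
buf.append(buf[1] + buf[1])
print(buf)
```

[6, 96, 16, 192]

pop(0) removes 7 → [6, 9, 4, 7]
pop() removes 7 → [6, 9, 4]
buf[-1] = buf[2]*buf[2] = 4*4 = 16 → [6, 9, 16]
buf[1] = buf[0]*buf[-1] = 6*16 = 96 → [6, 96, 16]
append buf[0]+buf[-1] = 6+16 = 22 → [6, 96, 16, 22]
pop() removes 22 → [6, 96, 16]
append buf[1]+buf[1] = 96+96 = 192 → [6, 96, 16, 192]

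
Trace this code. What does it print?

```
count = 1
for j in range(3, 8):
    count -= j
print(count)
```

j=3: count = 1-3 = -2
j=4: count = (-2)-4 = -6
j=5: count = (-6)-5 = -11
j=6: count = (-11)-6 = -17
j=7: count = (-17)-7 = -24

-24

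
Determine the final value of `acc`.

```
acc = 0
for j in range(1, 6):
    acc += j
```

j=1: acc = 0+1 = 1
j=2: acc = 1+2 = 3
j=3: acc = 3+3 = 6
j=4: acc = 6+4 = 10
j=5: acc = 10+5 = 15

15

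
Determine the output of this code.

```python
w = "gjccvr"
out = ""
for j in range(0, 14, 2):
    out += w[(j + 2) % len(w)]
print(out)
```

cvgcvgc

j=0: add w[2]='c' → 'c'
j=2: add w[4]='v' → 'cv'
j=4: add w[0]='g' → 'cvg'
j=6: add w[2]='c' → 'cvgc'
j=8: add w[4]='v' → 'cvgcv'
j=10: add w[0]='g' → 'cvgcvg'
j=12: add w[2]='c' → 'cvgcvgc'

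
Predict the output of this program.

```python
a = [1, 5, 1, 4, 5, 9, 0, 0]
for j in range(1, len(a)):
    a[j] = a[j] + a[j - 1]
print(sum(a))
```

116

j=1: a[1] = 5+1 = 6 → [1, 6, 1, 4, 5, 9, 0, 0]
j=2: a[2] = 1+6 = 7 → [1, 6, 7, 4, 5, 9, 0, 0]
j=3: a[3] = 4+7 = 11 → [1, 6, 7, 11, 5, 9, 0, 0]
j=4: a[4] = 5+11 = 16 → [1, 6, 7, 11, 16, 9, 0, 0]
j=5: a[5] = 9+16 = 25 → [1, 6, 7, 11, 16, 25, 0, 0]
j=6: a[6] = 0+25 = 25 → [1, 6, 7, 11, 16, 25, 25, 0]
j=7: a[7] = 0+25 = 25 → [1, 6, 7, 11, 16, 25, 25, 25]
sum = 116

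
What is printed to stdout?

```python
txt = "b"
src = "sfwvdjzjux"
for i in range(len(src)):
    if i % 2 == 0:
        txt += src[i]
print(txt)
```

i=0: add 's' → 'bs'
i=1: skip
i=2: add 'w' → 'bsw'
i=3: skip
i=4: add 'd' → 'bswd'
i=5: skip
i=6: add 'z' → 'bswdz'
i=7: skip
i=8: add 'u' → 'bswdzu'
i=9: skip

bswdzu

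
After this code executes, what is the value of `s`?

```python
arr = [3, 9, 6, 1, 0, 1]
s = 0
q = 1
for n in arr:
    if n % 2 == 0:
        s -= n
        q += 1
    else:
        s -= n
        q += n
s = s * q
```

n=3: not even, s = 0-3 = -3; q=4
n=9: not even, s = (-3)-9 = -12; q=13
n=6: even, s = (-12)-6 = -18; q=14
n=1: not even, s = (-18)-1 = -19; q=15
n=0: even, s = (-19)-0 = -19; q=16
n=1: not even, s = (-19)-1 = -20; q=17
s*q = (-20)*17 = -340

-340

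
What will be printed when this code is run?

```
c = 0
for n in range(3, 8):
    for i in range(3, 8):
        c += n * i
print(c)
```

625

n=3,i=3: c = 0+9 = 9
n=3,i=4: c = 9+12 = 21
n=3,i=5: c = 21+15 = 36
n=3,i=6: c = 36+18 = 54
n=3,i=7: c = 54+21 = 75
n=4,i=3: c = 75+12 = 87
n=4,i=4: c = 87+16 = 103
n=4,i=5: c = 103+20 = 123
n=4,i=6: c = 123+24 = 147
n=4,i=7: c = 147+28 = 175
n=5,i=3: c = 175+15 = 190
n=5,i=4: c = 190+20 = 210
n=5,i=5: c = 210+25 = 235
n=5,i=6: c = 235+30 = 265
n=5,i=7: c = 265+35 = 300
n=6,i=3: c = 300+18 = 318
n=6,i=4: c = 318+24 = 342
n=6,i=5: c = 342+30 = 372
n=6,i=6: c = 372+36 = 408
n=6,i=7: c = 408+42 = 450
n=7,i=3: c = 450+21 = 471
n=7,i=4: c = 471+28 = 499
n=7,i=5: c = 499+35 = 534
n=7,i=6: c = 534+42 = 576
n=7,i=7: c = 576+49 = 625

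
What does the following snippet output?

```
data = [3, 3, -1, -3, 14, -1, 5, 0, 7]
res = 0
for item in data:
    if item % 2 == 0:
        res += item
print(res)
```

14

item=3: not even
item=3: not even
item=-1: not even
item=-3: not even
item=14: even, res = 0+14 = 14
item=-1: not even
item=5: not even
item=0: even, res = 14+0 = 14
item=7: not even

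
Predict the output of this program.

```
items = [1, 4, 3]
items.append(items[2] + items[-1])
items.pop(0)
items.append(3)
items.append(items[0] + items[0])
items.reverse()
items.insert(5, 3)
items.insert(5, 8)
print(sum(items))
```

35

append items[2]+items[-1] = 3+3 = 6 → [1, 4, 3, 6]
pop(0) removes 1 → [4, 3, 6]
append 3 → [4, 3, 6, 3]
append items[0]+items[0] = 4+4 = 8 → [4, 3, 6, 3, 8]
reverse → [8, 3, 6, 3, 4]
insert 3 at 5 → [8, 3, 6, 3, 4, 3]
insert 8 at 5 → [8, 3, 6, 3, 4, 8, 3]
sum = 35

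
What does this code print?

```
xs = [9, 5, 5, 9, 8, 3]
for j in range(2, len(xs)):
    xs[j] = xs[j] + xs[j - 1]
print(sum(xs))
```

100

j=2: xs[2] = 5+5 = 10 → [9, 5, 10, 9, 8, 3]
j=3: xs[3] = 9+10 = 19 → [9, 5, 10, 19, 8, 3]
j=4: xs[4] = 8+19 = 27 → [9, 5, 10, 19, 27, 3]
j=5: xs[5] = 3+27 = 30 → [9, 5, 10, 19, 27, 30]
sum = 100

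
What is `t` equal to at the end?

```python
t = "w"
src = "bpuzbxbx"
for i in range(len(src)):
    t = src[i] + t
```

i=0: prepend 'b' → 'bw'
i=1: prepend 'p' → 'pbw'
i=2: prepend 'u' → 'upbw'
i=3: prepend 'z' → 'zupbw'
i=4: prepend 'b' → 'bzupbw'
i=5: prepend 'x' → 'xbzupbw'
i=6: prepend 'b' → 'bxbzupbw'
i=7: prepend 'x' → 'xbxbzupbw'

'xbxbzupbw'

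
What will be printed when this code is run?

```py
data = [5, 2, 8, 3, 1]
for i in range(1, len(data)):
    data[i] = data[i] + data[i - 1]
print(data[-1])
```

i=1: data[1] = 2+5 = 7 → [5, 7, 8, 3, 1]
i=2: data[2] = 8+7 = 15 → [5, 7, 15, 3, 1]
i=3: data[3] = 3+15 = 18 → [5, 7, 15, 18, 1]
i=4: data[4] = 1+18 = 19 → [5, 7, 15, 18, 19]

19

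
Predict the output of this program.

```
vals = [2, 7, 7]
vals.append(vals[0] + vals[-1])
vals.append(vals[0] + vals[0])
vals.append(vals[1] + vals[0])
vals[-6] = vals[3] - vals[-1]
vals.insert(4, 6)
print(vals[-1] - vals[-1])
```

0

append vals[0]+vals[-1] = 2+7 = 9 → [2, 7, 7, 9]
append vals[0]+vals[0] = 2+2 = 4 → [2, 7, 7, 9, 4]
append vals[1]+vals[0] = 7+2 = 9 → [2, 7, 7, 9, 4, 9]
vals[-6] = vals[3]-vals[-1] = 9-9 = 0 → [0, 7, 7, 9, 4, 9]
insert 6 at 4 → [0, 7, 7, 9, 6, 4, 9]
vals[-1]-vals[-1] = 9-9 = 0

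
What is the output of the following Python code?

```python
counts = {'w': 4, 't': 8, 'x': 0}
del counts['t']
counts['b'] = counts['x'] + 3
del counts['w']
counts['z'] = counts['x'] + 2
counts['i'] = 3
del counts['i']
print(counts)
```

del 't' → {'w': 4, 'x': 0}
counts['b'] = counts['x']+3 = 3 → {'w': 4, 'x': 0, 'b': 3}
del 'w' → {'x': 0, 'b': 3}
counts['z'] = counts['x']+2 = 2 → {'x': 0, 'b': 3, 'z': 2}
counts['i'] = 3 → {'x': 0, 'b': 3, 'z': 2, 'i': 3}
del 'i' → {'x': 0, 'b': 3, 'z': 2}

{'x': 0, 'b': 3, 'z': 2}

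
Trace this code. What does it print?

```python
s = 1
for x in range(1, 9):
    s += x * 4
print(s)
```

x=1: s = 1+1*4 = 5
x=2: s = 5+2*4 = 13
x=3: s = 13+3*4 = 25
x=4: s = 25+4*4 = 41
x=5: s = 41+5*4 = 61
x=6: s = 61+6*4 = 85
x=7: s = 85+7*4 = 113
x=8: s = 113+8*4 = 145

145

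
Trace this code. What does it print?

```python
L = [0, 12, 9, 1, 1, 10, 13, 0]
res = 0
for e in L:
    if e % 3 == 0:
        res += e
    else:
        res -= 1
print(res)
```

17

e=0: %3==0, res = 0+0 = 0
e=12: %3==0, res = 0+12 = 12
e=9: %3==0, res = 12+9 = 21
e=1: not %3==0, res = 21-1 = 20
e=1: not %3==0, res = 20-1 = 19
e=10: not %3==0, res = 19-1 = 18
e=13: not %3==0, res = 18-1 = 17
e=0: %3==0, res = 17+0 = 17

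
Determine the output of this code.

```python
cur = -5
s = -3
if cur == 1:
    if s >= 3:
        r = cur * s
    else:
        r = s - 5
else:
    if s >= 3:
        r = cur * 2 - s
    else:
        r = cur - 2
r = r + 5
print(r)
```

-2

cur=-5, s=-3
cur == 1 is False; s >= 3 is False
→ r = cur - 2 = -7
r = (-7)+5 = -2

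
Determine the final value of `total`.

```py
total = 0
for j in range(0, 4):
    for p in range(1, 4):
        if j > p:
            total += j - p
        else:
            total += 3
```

31

j=0,p=1: not 0>1, total = 0+3 = 3
j=0,p=2: not 0>2, total = 3+3 = 6
j=0,p=3: not 0>3, total = 6+3 = 9
j=1,p=1: not 1>1, total = 9+3 = 12
j=1,p=2: not 1>2, total = 12+3 = 15
j=1,p=3: not 1>3, total = 15+3 = 18
j=2,p=1: 2>1, total = 18+1 = 19
j=2,p=2: not 2>2, total = 19+3 = 22
j=2,p=3: not 2>3, total = 22+3 = 25
j=3,p=1: 3>1, total = 25+2 = 27
j=3,p=2: 3>2, total = 27+1 = 28
j=3,p=3: not 3>3, total = 28+3 = 31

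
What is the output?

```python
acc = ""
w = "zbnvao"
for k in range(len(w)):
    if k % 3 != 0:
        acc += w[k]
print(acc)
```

k=0: skip
k=1: add 'b' → 'b'
k=2: add 'n' → 'bn'
k=3: skip
k=4: add 'a' → 'bna'
k=5: add 'o' → 'bnao'

bnao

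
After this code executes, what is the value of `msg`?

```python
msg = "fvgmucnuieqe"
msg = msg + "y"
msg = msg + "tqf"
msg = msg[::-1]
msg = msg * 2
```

'fqtyeqeiuncumgvffqtyeqeiuncumgvf'

+ 'y' → 'fvgmucnuieqey'
+ 'tqf' → 'fvgmucnuieqeytqf'
reverse → 'fqtyeqeiuncumgvf'
repeat ×2 → 'fqtyeqeiuncumgvffqtyeqeiuncumgvf'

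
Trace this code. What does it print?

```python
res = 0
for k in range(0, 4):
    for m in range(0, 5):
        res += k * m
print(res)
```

60

k=0,m=0: res = 0+0 = 0
k=0,m=1: res = 0+0 = 0
k=0,m=2: res = 0+0 = 0
k=0,m=3: res = 0+0 = 0
k=0,m=4: res = 0+0 = 0
k=1,m=0: res = 0+0 = 0
k=1,m=1: res = 0+1 = 1
k=1,m=2: res = 1+2 = 3
k=1,m=3: res = 3+3 = 6
k=1,m=4: res = 6+4 = 10
k=2,m=0: res = 10+0 = 10
k=2,m=1: res = 10+2 = 12
k=2,m=2: res = 12+4 = 16
k=2,m=3: res = 16+6 = 22
k=2,m=4: res = 22+8 = 30
k=3,m=0: res = 30+0 = 30
k=3,m=1: res = 30+3 = 33
k=3,m=2: res = 33+6 = 39
k=3,m=3: res = 39+9 = 48
k=3,m=4: res = 48+12 = 60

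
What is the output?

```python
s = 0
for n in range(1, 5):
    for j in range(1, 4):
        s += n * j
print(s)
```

n=1,j=1: s = 0+1 = 1
n=1,j=2: s = 1+2 = 3
n=1,j=3: s = 3+3 = 6
n=2,j=1: s = 6+2 = 8
n=2,j=2: s = 8+4 = 12
n=2,j=3: s = 12+6 = 18
n=3,j=1: s = 18+3 = 21
n=3,j=2: s = 21+6 = 27
n=3,j=3: s = 27+9 = 36
n=4,j=1: s = 36+4 = 40
n=4,j=2: s = 40+8 = 48
n=4,j=3: s = 48+12 = 60

60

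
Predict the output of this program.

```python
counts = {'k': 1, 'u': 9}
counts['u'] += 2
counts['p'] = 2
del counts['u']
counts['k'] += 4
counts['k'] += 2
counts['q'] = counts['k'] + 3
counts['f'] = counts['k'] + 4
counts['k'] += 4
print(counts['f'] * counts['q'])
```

counts['u'] = 9+2 = 11 → {'k': 1, 'u': 11}
counts['p'] = 2 → {'k': 1, 'u': 11, 'p': 2}
del 'u' → {'k': 1, 'p': 2}
counts['k'] = 1+4 = 5 → {'k': 5, 'p': 2}
counts['k'] = 5+2 = 7 → {'k': 7, 'p': 2}
counts['q'] = counts['k']+3 = 10 → {'k': 7, 'p': 2, 'q': 10}
counts['f'] = counts['k']+4 = 11 → {'k': 7, 'p': 2, 'q': 10, 'f': 11}
counts['k'] = 7+4 = 11 → {'k': 11, 'p': 2, 'q': 10, 'f': 11}
counts['f']*counts['q'] = 11*10 = 110

110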